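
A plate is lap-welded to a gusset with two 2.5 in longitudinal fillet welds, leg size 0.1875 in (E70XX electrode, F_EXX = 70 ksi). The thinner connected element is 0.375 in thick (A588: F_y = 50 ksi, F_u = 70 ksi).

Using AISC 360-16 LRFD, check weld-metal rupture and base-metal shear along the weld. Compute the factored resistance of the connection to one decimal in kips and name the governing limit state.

20.9 kips (weld metal governs)

Weld metal: throat = 0.707×0.1875 = 0.13256 in, L = 2×2.5 = 5 in. φR_n = 0.75 × 0.6 × 70 × 0.13256 × 5 = 20.9 kips.
Base metal shear (0.375 in plate): yield φR_n = 1.0×0.6×50×0.375×5 = 56.3 kips; rupture φR_n = 0.75×0.6×70×0.375×5 = 59.1 kips; take 56.3 kips (yield).
Governing: min(20.9, 56.3) = 20.9 kips → weld metal.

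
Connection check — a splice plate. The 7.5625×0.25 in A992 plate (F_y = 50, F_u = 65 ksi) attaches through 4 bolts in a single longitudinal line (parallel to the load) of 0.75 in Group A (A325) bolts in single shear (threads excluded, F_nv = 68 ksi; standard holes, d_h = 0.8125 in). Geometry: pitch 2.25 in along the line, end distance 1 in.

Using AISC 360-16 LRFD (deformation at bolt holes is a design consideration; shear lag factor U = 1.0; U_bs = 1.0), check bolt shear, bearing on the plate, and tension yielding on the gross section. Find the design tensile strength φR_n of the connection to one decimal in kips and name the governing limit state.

Bolt shear: A_b = π(0.75)²/4 = 0.44179 in². φR_n = 0.75 × 68 × 0.44179 × 4 × 1 = 90.1 kips.
Bearing (0.25 in plate, F_u = 65 ksi): end bolts L_c = 1 − 0.8125/2 = 0.59375, R_n = min(1.2×0.59375×0.25×65, 2.4×0.75×0.25×65) = 11.578 kips/bolt; interior L_c = 2.25 − 0.8125 = 1.4375, R_n = 28.031 kips/bolt. φR_n = 0.75 × (1×11.578 + 3×28.031) = 71.8 kips.
Tension yield (gross): A_g = 7.5625×0.25 = 1.8906 in². φR_n = 0.90 × 50 × 1.8906 = 85.1 kips.
Governing: min(90.1, 71.8, 85.1) = 71.8 kips → bearing.

71.8 kips (bearing governs)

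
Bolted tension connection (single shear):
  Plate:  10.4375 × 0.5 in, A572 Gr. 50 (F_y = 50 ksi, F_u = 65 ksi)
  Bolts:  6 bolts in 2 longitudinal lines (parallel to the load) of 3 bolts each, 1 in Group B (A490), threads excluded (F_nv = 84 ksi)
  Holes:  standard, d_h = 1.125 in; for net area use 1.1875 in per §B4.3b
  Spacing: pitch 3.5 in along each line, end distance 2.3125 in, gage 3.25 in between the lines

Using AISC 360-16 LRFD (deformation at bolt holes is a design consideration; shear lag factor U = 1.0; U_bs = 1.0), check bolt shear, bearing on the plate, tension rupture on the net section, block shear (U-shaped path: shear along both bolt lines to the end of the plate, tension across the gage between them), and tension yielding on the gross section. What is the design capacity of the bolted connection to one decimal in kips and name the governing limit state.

196.5 kips (net-section rupture governs)

Bolt shear: A_b = π(1)²/4 = 0.7854 in². φR_n = 0.75 × 84 × 0.7854 × 6 × 1 = 296.9 kips.
Bearing (0.5 in plate, F_u = 65 ksi): end bolts L_c = 2.3125 − 1.125/2 = 1.75, R_n = min(1.2×1.75×0.5×65, 2.4×1×0.5×65) = 68.25 kips/bolt; interior L_c = 3.5 − 1.125 = 2.375, R_n = 78 kips/bolt. φR_n = 0.75 × (2×68.25 + 4×78) = 336.4 kips.
Tension rupture (net): A_n = (10.4375 − 2×1.1875)×0.5 = 4.0313 in² (U = 1.0, A_e = A_n). φR_n = 0.75 × 65 × 4.0313 = 196.5 kips.
Block shear: shear path 2×[2.3125+2×3.5] = 2×9.3125 in, A_gv = 9.3125, A_nv = 2×(9.3125 − 2.5×1.1875)×0.5 = 6.3438 in²; tension across gage: (3.25 − 1×1.1875)×0.5 = 1.0313 in². R_n = min(0.6×65×6.3438, 0.6×50×9.3125) + 1.0×65×1.0313 = min(247.41, 279.38) + 67.035 = 314.45 kips. φR_n = 0.75 × 314.45 = 235.8 kips.
Tension yield (gross): A_g = 10.4375×0.5 = 5.2188 in². φR_n = 0.90 × 50 × 5.2188 = 234.8 kips.
Governing: min(296.9, 336.4, 196.5, 235.8, 234.8) = 196.5 kips → net-section rupture.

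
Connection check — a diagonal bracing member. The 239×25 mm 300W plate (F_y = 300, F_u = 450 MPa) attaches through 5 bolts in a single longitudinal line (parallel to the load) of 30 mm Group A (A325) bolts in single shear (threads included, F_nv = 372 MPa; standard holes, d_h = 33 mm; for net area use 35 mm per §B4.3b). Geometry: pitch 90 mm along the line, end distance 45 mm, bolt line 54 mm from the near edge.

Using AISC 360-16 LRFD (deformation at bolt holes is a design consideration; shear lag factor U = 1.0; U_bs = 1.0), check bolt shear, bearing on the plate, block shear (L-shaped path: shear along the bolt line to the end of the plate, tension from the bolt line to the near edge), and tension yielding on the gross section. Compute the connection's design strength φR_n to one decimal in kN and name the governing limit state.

Bolt shear: A_b = π(30)²/4 = 706.86 mm². φR_n = 0.75 × 372 × 706.86 × 5 × 1 = 986.1 kN.
Bearing (25 mm plate, F_u = 450 MPa): end bolts L_c = 45 − 33/2 = 28.5, R_n = min(1.2×28.5×25×450, 2.4×30×25×450) = 384.75 kN/bolt; interior L_c = 90 − 33 = 57, R_n = 769.5 kN/bolt. φR_n = 0.75 × (1×384.75 + 4×769.5) = 2597.1 kN.
Block shear: shear path 1×[45+4×90] = 1×405 mm, A_gv = 10125, A_nv = 1×(405 − 4.5×35)×25 = 6187.5 mm²; tension to near edge: (54 − 0.5×35)×25 = 912.5 mm². R_n = min(0.6×450×6187.5, 0.6×300×10125) + 1.0×450×912.5 = min(1670.6, 1822.5) + 410.63 = 2081.2 kN. φR_n = 0.75 × 2081.2 = 1560.9 kN.
Tension yield (gross): A_g = 239×25 = 5975 mm². φR_n = 0.90 × 300 × 5975 = 1613.3 kN.
Governing: min(986.1, 2597.1, 1560.9, 1613.3) = 986.1 kN → bolt shear.

986.1 kN (bolt shear governs)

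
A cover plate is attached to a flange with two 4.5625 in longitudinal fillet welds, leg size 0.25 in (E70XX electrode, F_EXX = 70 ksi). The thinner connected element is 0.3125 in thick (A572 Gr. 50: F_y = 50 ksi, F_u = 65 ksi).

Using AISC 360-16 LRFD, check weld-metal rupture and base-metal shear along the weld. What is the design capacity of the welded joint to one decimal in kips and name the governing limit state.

Weld metal: throat = 0.707×0.25 = 0.17675 in, L = 2×4.5625 = 9.125 in. φR_n = 0.75 × 0.6 × 70 × 0.17675 × 9.125 = 50.8 kips.
Base metal shear (0.3125 in plate): yield φR_n = 1.0×0.6×50×0.3125×9.125 = 85.5 kips; rupture φR_n = 0.75×0.6×65×0.3125×9.125 = 83.4 kips; take 83.4 kips (rupture).
Governing: min(50.8, 83.4) = 50.8 kips → weld metal.

50.8 kips (weld metal governs)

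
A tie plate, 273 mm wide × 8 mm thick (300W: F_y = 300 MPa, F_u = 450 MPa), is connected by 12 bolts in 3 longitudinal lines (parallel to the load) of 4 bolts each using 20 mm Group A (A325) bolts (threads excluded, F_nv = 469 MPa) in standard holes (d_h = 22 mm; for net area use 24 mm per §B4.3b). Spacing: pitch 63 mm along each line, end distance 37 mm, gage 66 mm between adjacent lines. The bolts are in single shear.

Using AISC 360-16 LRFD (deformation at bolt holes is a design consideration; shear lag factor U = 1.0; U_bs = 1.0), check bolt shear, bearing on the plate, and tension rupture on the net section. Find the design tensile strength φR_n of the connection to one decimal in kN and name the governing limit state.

542.7 kN (net-section rupture governs)

Bolt shear: A_b = π(20)²/4 = 314.16 mm². φR_n = 0.75 × 469 × 314.16 × 12 × 1 = 1326.1 kN.
Bearing (8 mm plate, F_u = 450 MPa): end bolts L_c = 37 − 22/2 = 26, R_n = min(1.2×26×8×450, 2.4×20×8×450) = 112.32 kN/bolt; interior L_c = 63 − 22 = 41, R_n = 172.8 kN/bolt. φR_n = 0.75 × (3×112.32 + 9×172.8) = 1419.1 kN.
Tension rupture (net): A_n = (273 − 3×24)×8 = 1608 mm² (U = 1.0, A_e = A_n). φR_n = 0.75 × 450 × 1608 = 542.7 kN.
Governing: min(1326.1, 1419.1, 542.7) = 542.7 kN → net-section rupture.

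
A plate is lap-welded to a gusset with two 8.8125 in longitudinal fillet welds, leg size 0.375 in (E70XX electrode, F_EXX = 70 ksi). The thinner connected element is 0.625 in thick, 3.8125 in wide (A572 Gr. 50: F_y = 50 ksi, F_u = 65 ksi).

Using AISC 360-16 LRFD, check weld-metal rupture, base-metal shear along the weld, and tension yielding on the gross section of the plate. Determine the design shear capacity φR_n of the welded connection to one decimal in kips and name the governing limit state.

107.2 kips (gross-section yield governs)

Weld metal: throat = 0.707×0.375 = 0.26513 in, L = 2×8.8125 = 17.625 in. φR_n = 0.75 × 0.6 × 70 × 0.26513 × 17.625 = 147.2 kips.
Base metal shear (0.625 in plate): yield φR_n = 1.0×0.6×50×0.625×17.625 = 330.5 kips; rupture φR_n = 0.75×0.6×65×0.625×17.625 = 322.2 kips; take 322.2 kips (rupture).
Tension yield (gross): A_g = 3.8125×0.625 = 2.3828 in². φR_n = 0.90 × 50 × 2.3828 = 107.2 kips.
Governing: min(147.2, 322.2, 107.2) = 107.2 kips → gross-section yield.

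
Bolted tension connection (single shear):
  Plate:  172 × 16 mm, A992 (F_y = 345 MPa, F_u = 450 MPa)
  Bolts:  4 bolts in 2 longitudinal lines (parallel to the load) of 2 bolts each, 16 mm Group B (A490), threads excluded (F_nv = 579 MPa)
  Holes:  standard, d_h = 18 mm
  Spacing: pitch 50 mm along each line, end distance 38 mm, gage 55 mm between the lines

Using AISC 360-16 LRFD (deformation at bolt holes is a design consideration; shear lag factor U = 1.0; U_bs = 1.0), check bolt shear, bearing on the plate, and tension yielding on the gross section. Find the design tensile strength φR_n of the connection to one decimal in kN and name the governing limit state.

Bolt shear: A_b = π(16)²/4 = 201.06 mm². φR_n = 0.75 × 579 × 201.06 × 4 × 1 = 349.2 kN.
Bearing (16 mm plate, F_u = 450 MPa): end bolts L_c = 38 − 18/2 = 29, R_n = min(1.2×29×16×450, 2.4×16×16×450) = 250.56 kN/bolt; interior L_c = 50 − 18 = 32, R_n = 276.48 kN/bolt. φR_n = 0.75 × (2×250.56 + 2×276.48) = 790.6 kN.
Tension yield (gross): A_g = 172×16 = 2752 mm². φR_n = 0.90 × 345 × 2752 = 854.5 kN.
Governing: min(349.2, 790.6, 854.5) = 349.2 kN → bolt shear.

349.2 kN (bolt shear governs)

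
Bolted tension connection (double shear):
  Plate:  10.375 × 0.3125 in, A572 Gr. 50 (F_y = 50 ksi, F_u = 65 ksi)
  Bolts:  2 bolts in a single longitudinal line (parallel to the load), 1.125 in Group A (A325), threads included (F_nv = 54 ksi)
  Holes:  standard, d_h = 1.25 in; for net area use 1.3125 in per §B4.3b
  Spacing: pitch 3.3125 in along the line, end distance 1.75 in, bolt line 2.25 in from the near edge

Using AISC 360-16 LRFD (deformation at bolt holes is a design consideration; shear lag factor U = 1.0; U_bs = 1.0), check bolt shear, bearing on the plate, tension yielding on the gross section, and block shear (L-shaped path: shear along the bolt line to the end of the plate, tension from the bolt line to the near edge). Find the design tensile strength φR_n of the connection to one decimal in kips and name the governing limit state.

Bolt shear: A_b = π(1.125)²/4 = 0.99402 in². φR_n = 0.75 × 54 × 0.99402 × 2 × 2 = 161.0 kips.
Bearing (0.3125 in plate, F_u = 65 ksi): end bolts L_c = 1.75 − 1.25/2 = 1.125, R_n = min(1.2×1.125×0.3125×65, 2.4×1.125×0.3125×65) = 27.422 kips/bolt; interior L_c = 3.3125 − 1.25 = 2.0625, R_n = 50.273 kips/bolt. φR_n = 0.75 × (1×27.422 + 1×50.273) = 58.3 kips.
Tension yield (gross): A_g = 10.375×0.3125 = 3.2422 in². φR_n = 0.90 × 50 × 3.2422 = 145.9 kips.
Block shear: shear path 1×[1.75+1×3.3125] = 1×5.0625 in, A_gv = 1.582, A_nv = 1×(5.0625 − 1.5×1.3125)×0.3125 = 0.9668 in²; tension to near edge: (2.25 − 0.5×1.3125)×0.3125 = 0.49805 in². R_n = min(0.6×65×0.9668, 0.6×50×1.582) + 1.0×65×0.49805 = min(37.705, 47.46) + 32.373 = 70.078 kips. φR_n = 0.75 × 70.078 = 52.6 kips.
Governing: min(161.0, 58.3, 145.9, 52.6) = 52.6 kips → block shear.

52.6 kips (block shear governs)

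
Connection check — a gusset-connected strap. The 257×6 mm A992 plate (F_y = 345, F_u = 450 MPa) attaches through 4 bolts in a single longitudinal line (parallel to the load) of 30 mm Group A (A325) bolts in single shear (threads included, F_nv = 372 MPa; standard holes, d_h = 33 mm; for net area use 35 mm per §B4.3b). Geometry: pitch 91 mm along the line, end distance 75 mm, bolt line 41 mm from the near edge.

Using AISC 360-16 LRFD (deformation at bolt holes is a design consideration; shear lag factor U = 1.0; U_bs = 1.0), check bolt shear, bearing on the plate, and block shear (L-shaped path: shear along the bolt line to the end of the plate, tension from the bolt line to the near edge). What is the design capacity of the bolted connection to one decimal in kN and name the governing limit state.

Bolt shear: A_b = π(30)²/4 = 706.86 mm². φR_n = 0.75 × 372 × 706.86 × 4 × 1 = 788.9 kN.
Bearing (6 mm plate, F_u = 450 MPa): end bolts L_c = 75 − 33/2 = 58.5, R_n = min(1.2×58.5×6×450, 2.4×30×6×450) = 189.54 kN/bolt; interior L_c = 91 − 33 = 58, R_n = 187.92 kN/bolt. φR_n = 0.75 × (1×189.54 + 3×187.92) = 565.0 kN.
Block shear: shear path 1×[75+3×91] = 1×348 mm, A_gv = 2088, A_nv = 1×(348 − 3.5×35)×6 = 1353 mm²; tension to near edge: (41 − 0.5×35)×6 = 141 mm². R_n = min(0.6×450×1353, 0.6×345×2088) + 1.0×450×141 = min(365.31, 432.22) + 63.45 = 428.76 kN. φR_n = 0.75 × 428.76 = 321.6 kN.
Governing: min(788.9, 565.0, 321.6) = 321.6 kN → block shear.

321.6 kN (block shear governs)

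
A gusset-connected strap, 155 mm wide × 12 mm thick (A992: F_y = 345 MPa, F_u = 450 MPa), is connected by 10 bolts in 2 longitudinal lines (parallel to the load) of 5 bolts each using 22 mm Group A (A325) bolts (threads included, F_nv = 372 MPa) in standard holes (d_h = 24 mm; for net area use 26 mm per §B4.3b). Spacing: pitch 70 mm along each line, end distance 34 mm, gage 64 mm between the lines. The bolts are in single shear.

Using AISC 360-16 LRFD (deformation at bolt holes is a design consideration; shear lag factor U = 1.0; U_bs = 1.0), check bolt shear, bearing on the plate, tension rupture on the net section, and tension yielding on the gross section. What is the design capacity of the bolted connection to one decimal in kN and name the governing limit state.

417.2 kN (net-section rupture governs)

Bolt shear: A_b = π(22)²/4 = 380.13 mm². φR_n = 0.75 × 372 × 380.13 × 10 × 1 = 1060.6 kN.
Bearing (12 mm plate, F_u = 450 MPa): end bolts L_c = 34 − 24/2 = 22, R_n = min(1.2×22×12×450, 2.4×22×12×450) = 142.56 kN/bolt; interior L_c = 70 − 24 = 46, R_n = 285.12 kN/bolt. φR_n = 0.75 × (2×142.56 + 8×285.12) = 1924.6 kN.
Tension rupture (net): A_n = (155 − 2×26)×12 = 1236 mm² (U = 1.0, A_e = A_n). φR_n = 0.75 × 450 × 1236 = 417.2 kN.
Tension yield (gross): A_g = 155×12 = 1860 mm². φR_n = 0.90 × 345 × 1860 = 577.5 kN.
Governing: min(1060.6, 1924.6, 417.2, 577.5) = 417.2 kN → net-section rupture.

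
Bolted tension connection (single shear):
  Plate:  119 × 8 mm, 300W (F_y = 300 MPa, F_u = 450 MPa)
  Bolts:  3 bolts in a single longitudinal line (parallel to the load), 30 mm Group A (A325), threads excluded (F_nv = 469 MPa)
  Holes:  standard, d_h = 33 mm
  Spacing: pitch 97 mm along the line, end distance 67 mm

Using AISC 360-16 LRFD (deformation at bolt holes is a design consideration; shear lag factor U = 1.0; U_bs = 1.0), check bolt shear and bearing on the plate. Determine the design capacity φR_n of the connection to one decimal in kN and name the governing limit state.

552.4 kN (bearing governs)

Bolt shear: A_b = π(30)²/4 = 706.86 mm². φR_n = 0.75 × 469 × 706.86 × 3 × 1 = 745.9 kN.
Bearing (8 mm plate, F_u = 450 MPa): end bolts L_c = 67 − 33/2 = 50.5, R_n = min(1.2×50.5×8×450, 2.4×30×8×450) = 218.16 kN/bolt; interior L_c = 97 − 33 = 64, R_n = 259.2 kN/bolt. φR_n = 0.75 × (1×218.16 + 2×259.2) = 552.4 kN.
Governing: min(745.9, 552.4) = 552.4 kN → bearing.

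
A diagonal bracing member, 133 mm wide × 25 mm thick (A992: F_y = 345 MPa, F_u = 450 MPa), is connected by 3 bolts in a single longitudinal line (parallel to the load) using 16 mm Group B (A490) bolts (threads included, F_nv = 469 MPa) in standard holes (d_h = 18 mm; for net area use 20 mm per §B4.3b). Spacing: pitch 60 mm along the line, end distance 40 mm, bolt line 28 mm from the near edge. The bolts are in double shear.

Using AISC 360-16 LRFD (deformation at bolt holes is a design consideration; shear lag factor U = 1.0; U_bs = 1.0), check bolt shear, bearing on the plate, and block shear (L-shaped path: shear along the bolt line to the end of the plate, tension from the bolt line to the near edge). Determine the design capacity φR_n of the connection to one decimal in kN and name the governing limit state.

Bolt shear: A_b = π(16)²/4 = 201.06 mm². φR_n = 0.75 × 469 × 201.06 × 3 × 2 = 424.3 kN.
Bearing (25 mm plate, F_u = 450 MPa): end bolts L_c = 40 − 18/2 = 31, R_n = min(1.2×31×25×450, 2.4×16×25×450) = 418.5 kN/bolt; interior L_c = 60 − 18 = 42, R_n = 432 kN/bolt. φR_n = 0.75 × (1×418.5 + 2×432) = 961.9 kN.
Block shear: shear path 1×[40+2×60] = 1×160 mm, A_gv = 4000, A_nv = 1×(160 − 2.5×20)×25 = 2750 mm²; tension to near edge: (28 − 0.5×20)×25 = 450 mm². R_n = min(0.6×450×2750, 0.6×345×4000) + 1.0×450×450 = min(742.5, 828) + 202.5 = 945 kN. φR_n = 0.75 × 945 = 708.8 kN.
Governing: min(424.3, 961.9, 708.8) = 424.3 kN → bolt shear.

424.3 kN (bolt shear governs)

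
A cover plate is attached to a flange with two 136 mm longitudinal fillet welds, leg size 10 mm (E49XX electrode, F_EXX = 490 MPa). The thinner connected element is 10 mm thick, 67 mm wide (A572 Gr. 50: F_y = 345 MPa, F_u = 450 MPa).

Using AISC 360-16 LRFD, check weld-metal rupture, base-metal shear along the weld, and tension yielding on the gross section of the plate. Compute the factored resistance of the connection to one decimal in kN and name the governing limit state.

208.0 kN (gross-section yield governs)

Weld metal: throat = 0.707×10 = 7.07 mm, L = 2×136 = 272 mm. φR_n = 0.75 × 0.6 × 490 × 7.07 × 272 = 424.0 kN.
Base metal shear (10 mm plate): yield φR_n = 1.0×0.6×345×10×272 = 563.0 kN; rupture φR_n = 0.75×0.6×450×10×272 = 550.8 kN; take 550.8 kN (rupture).
Tension yield (gross): A_g = 67×10 = 670 mm². φR_n = 0.90 × 345 × 670 = 208.0 kN.
Governing: min(424.0, 550.8, 208.0) = 208.0 kN → gross-section yield.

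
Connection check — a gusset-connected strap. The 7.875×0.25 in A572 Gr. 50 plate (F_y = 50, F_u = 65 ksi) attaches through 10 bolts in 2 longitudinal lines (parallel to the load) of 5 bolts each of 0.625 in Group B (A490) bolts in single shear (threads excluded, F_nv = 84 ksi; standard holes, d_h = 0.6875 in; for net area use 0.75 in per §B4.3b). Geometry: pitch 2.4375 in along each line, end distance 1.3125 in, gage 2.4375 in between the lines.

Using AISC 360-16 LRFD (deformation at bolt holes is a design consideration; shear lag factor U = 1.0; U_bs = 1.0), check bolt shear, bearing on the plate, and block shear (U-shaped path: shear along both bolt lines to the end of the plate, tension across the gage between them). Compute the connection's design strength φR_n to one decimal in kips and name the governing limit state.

Bolt shear: A_b = π(0.625)²/4 = 0.3068 in². φR_n = 0.75 × 84 × 0.3068 × 10 × 1 = 193.3 kips.
Bearing (0.25 in plate, F_u = 65 ksi): end bolts L_c = 1.3125 − 0.6875/2 = 0.96875, R_n = min(1.2×0.96875×0.25×65, 2.4×0.625×0.25×65) = 18.891 kips/bolt; interior L_c = 2.4375 − 0.6875 = 1.75, R_n = 24.375 kips/bolt. φR_n = 0.75 × (2×18.891 + 8×24.375) = 174.6 kips.
Block shear: shear path 2×[1.3125+4×2.4375] = 2×11.0625 in, A_gv = 5.5313, A_nv = 2×(11.0625 − 4.5×0.75)×0.25 = 3.8438 in²; tension across gage: (2.4375 − 1×0.75)×0.25 = 0.42188 in². R_n = min(0.6×65×3.8438, 0.6×50×5.5313) + 1.0×65×0.42188 = min(149.91, 165.94) + 27.422 = 177.33 kips. φR_n = 0.75 × 177.33 = 133.0 kips.
Governing: min(193.3, 174.6, 133.0) = 133.0 kips → block shear.

133.0 kips (block shear governs)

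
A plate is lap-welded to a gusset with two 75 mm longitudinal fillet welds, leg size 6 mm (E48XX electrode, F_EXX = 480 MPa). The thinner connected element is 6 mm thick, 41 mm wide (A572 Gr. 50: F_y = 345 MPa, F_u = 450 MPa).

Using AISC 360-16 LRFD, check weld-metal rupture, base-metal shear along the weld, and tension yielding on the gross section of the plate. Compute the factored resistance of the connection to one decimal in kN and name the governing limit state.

76.4 kN (gross-section yield governs)

Weld metal: throat = 0.707×6 = 4.242 mm, L = 2×75 = 150 mm. φR_n = 0.75 × 0.6 × 480 × 4.242 × 150 = 137.4 kN.
Base metal shear (6 mm plate): yield φR_n = 1.0×0.6×345×6×150 = 186.3 kN; rupture φR_n = 0.75×0.6×450×6×150 = 182.3 kN; take 182.3 kN (rupture).
Tension yield (gross): A_g = 41×6 = 246 mm². φR_n = 0.90 × 345 × 246 = 76.4 kN.
Governing: min(137.4, 182.3, 76.4) = 76.4 kN → gross-section yield.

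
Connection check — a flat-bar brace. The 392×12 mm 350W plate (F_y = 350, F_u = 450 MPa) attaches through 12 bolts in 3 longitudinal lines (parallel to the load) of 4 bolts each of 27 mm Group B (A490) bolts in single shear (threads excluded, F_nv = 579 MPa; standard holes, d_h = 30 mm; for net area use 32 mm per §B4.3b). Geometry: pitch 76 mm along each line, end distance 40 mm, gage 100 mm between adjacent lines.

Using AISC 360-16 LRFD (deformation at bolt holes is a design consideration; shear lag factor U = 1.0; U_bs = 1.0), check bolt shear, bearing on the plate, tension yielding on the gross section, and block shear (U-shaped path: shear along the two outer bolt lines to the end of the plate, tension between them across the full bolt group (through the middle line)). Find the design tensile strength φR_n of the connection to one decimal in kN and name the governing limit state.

1309.0 kN (block shear governs)

Bolt shear: A_b = π(27)²/4 = 572.56 mm². φR_n = 0.75 × 579 × 572.56 × 12 × 1 = 2983.6 kN.
Bearing (12 mm plate, F_u = 450 MPa): end bolts L_c = 40 − 30/2 = 25, R_n = min(1.2×25×12×450, 2.4×27×12×450) = 162 kN/bolt; interior L_c = 76 − 30 = 46, R_n = 298.08 kN/bolt. φR_n = 0.75 × (3×162 + 9×298.08) = 2376.5 kN.
Tension yield (gross): A_g = 392×12 = 4704 mm². φR_n = 0.90 × 350 × 4704 = 1481.8 kN.
Block shear: shear path 2×[40+3×76] = 2×268 mm, A_gv = 6432, A_nv = 2×(268 − 3.5×32)×12 = 3744 mm²; tension across gage: (200 − 2×32)×12 = 1632 mm². R_n = min(0.6×450×3744, 0.6×350×6432) + 1.0×450×1632 = min(1010.9, 1350.7) + 734.4 = 1745.3 kN. φR_n = 0.75 × 1745.3 = 1309.0 kN.
Governing: min(2983.6, 2376.5, 1481.8, 1309.0) = 1309.0 kN → block shear.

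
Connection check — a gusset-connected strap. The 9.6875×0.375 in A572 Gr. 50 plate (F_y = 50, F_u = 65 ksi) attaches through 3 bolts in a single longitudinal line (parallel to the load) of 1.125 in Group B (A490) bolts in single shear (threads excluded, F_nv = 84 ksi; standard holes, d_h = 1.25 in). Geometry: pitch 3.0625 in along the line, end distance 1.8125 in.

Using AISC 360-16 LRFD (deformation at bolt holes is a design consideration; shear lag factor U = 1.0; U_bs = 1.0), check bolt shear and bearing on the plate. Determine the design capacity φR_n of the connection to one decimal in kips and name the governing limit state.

105.6 kips (bearing governs)

Bolt shear: A_b = π(1.125)²/4 = 0.99402 in². φR_n = 0.75 × 84 × 0.99402 × 3 × 1 = 187.9 kips.
Bearing (0.375 in plate, F_u = 65 ksi): end bolts L_c = 1.8125 − 1.25/2 = 1.1875, R_n = min(1.2×1.1875×0.375×65, 2.4×1.125×0.375×65) = 34.734 kips/bolt; interior L_c = 3.0625 − 1.25 = 1.8125, R_n = 53.016 kips/bolt. φR_n = 0.75 × (1×34.734 + 2×53.016) = 105.6 kips.
Governing: min(187.9, 105.6) = 105.6 kips → bearing.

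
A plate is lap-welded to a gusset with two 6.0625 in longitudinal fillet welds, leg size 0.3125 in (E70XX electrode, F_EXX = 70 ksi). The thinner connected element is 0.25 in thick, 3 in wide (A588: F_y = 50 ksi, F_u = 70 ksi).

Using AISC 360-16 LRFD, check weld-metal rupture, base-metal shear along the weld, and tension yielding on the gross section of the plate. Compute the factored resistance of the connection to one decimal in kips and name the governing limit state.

Weld metal: throat = 0.707×0.3125 = 0.22094 in, L = 2×6.0625 = 12.125 in. φR_n = 0.75 × 0.6 × 70 × 0.22094 × 12.125 = 84.4 kips.
Base metal shear (0.25 in plate): yield φR_n = 1.0×0.6×50×0.25×12.125 = 90.9 kips; rupture φR_n = 0.75×0.6×70×0.25×12.125 = 95.5 kips; take 90.9 kips (yield).
Tension yield (gross): A_g = 3×0.25 = 0.75 in². φR_n = 0.90 × 50 × 0.75 = 33.8 kips.
Governing: min(84.4, 90.9, 33.8) = 33.8 kips → gross-section yield.

33.8 kips (gross-section yield governs)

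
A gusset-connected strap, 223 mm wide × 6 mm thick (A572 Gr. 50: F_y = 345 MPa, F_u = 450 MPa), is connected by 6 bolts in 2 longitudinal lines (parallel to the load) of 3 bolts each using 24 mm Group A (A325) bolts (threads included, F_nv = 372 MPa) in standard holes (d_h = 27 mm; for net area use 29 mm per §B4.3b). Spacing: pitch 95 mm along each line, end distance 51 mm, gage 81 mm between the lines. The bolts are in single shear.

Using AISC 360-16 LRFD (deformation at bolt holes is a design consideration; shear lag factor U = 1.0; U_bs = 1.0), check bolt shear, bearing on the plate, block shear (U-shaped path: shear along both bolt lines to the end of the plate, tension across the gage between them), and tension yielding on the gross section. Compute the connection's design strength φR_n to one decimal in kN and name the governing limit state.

Bolt shear: A_b = π(24)²/4 = 452.39 mm². φR_n = 0.75 × 372 × 452.39 × 6 × 1 = 757.3 kN.
Bearing (6 mm plate, F_u = 450 MPa): end bolts L_c = 51 − 27/2 = 37.5, R_n = min(1.2×37.5×6×450, 2.4×24×6×450) = 121.5 kN/bolt; interior L_c = 95 − 27 = 68, R_n = 155.52 kN/bolt. φR_n = 0.75 × (2×121.5 + 4×155.52) = 648.8 kN.
Block shear: shear path 2×[51+2×95] = 2×241 mm, A_gv = 2892, A_nv = 2×(241 − 2.5×29)×6 = 2022 mm²; tension across gage: (81 − 1×29)×6 = 312 mm². R_n = min(0.6×450×2022, 0.6×345×2892) + 1.0×450×312 = min(545.94, 598.64) + 140.4 = 686.34 kN. φR_n = 0.75 × 686.34 = 514.8 kN.
Tension yield (gross): A_g = 223×6 = 1338 mm². φR_n = 0.90 × 345 × 1338 = 415.4 kN.
Governing: min(757.3, 648.8, 514.8, 415.4) = 415.4 kN → gross-section yield.

415.4 kN (gross-section yield governs)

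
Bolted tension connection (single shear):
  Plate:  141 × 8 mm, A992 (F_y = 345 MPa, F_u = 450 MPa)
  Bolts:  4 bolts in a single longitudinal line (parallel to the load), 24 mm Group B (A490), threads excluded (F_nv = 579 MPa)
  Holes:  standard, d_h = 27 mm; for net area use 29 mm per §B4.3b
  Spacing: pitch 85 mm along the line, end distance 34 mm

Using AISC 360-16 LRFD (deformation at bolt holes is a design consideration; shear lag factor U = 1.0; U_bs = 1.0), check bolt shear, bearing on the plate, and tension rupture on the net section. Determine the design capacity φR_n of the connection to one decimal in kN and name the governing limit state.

302.4 kN (net-section rupture governs)

Bolt shear: A_b = π(24)²/4 = 452.39 mm². φR_n = 0.75 × 579 × 452.39 × 4 × 1 = 785.8 kN.
Bearing (8 mm plate, F_u = 450 MPa): end bolts L_c = 34 − 27/2 = 20.5, R_n = min(1.2×20.5×8×450, 2.4×24×8×450) = 88.56 kN/bolt; interior L_c = 85 − 27 = 58, R_n = 207.36 kN/bolt. φR_n = 0.75 × (1×88.56 + 3×207.36) = 533.0 kN.
Tension rupture (net): A_n = (141 − 1×29)×8 = 896 mm² (U = 1.0, A_e = A_n). φR_n = 0.75 × 450 × 896 = 302.4 kN.
Governing: min(785.8, 533.0, 302.4) = 302.4 kN → net-section rupture.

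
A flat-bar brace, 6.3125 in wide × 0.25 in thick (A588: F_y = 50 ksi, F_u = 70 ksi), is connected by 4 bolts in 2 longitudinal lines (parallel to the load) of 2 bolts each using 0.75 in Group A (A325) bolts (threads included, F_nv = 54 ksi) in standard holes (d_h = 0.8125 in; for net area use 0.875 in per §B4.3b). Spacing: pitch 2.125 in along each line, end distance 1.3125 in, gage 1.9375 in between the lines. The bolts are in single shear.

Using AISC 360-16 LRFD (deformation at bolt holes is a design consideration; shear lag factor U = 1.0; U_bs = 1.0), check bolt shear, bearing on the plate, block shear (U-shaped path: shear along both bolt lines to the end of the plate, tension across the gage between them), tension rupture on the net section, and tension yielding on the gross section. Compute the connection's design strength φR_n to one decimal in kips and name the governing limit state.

Bolt shear: A_b = π(0.75)²/4 = 0.44179 in². φR_n = 0.75 × 54 × 0.44179 × 4 × 1 = 71.6 kips.
Bearing (0.25 in plate, F_u = 70 ksi): end bolts L_c = 1.3125 − 0.8125/2 = 0.90625, R_n = min(1.2×0.90625×0.25×70, 2.4×0.75×0.25×70) = 19.031 kips/bolt; interior L_c = 2.125 − 0.8125 = 1.3125, R_n = 27.563 kips/bolt. φR_n = 0.75 × (2×19.031 + 2×27.563) = 69.9 kips.
Block shear: shear path 2×[1.3125+1×2.125] = 2×3.4375 in, A_gv = 1.7188, A_nv = 2×(3.4375 − 1.5×0.875)×0.25 = 1.0625 in²; tension across gage: (1.9375 − 1×0.875)×0.25 = 0.26563 in². R_n = min(0.6×70×1.0625, 0.6×50×1.7188) + 1.0×70×0.26563 = min(44.625, 51.564) + 18.594 = 63.219 kips. φR_n = 0.75 × 63.219 = 47.4 kips.
Tension rupture (net): A_n = (6.3125 − 2×0.875)×0.25 = 1.1406 in² (U = 1.0, A_e = A_n). φR_n = 0.75 × 70 × 1.1406 = 59.9 kips.
Tension yield (gross): A_g = 6.3125×0.25 = 1.5781 in². φR_n = 0.90 × 50 × 1.5781 = 71.0 kips.
Governing: min(71.6, 69.9, 47.4, 59.9, 71.0) = 47.4 kips → block shear.

47.4 kips (block shear governs)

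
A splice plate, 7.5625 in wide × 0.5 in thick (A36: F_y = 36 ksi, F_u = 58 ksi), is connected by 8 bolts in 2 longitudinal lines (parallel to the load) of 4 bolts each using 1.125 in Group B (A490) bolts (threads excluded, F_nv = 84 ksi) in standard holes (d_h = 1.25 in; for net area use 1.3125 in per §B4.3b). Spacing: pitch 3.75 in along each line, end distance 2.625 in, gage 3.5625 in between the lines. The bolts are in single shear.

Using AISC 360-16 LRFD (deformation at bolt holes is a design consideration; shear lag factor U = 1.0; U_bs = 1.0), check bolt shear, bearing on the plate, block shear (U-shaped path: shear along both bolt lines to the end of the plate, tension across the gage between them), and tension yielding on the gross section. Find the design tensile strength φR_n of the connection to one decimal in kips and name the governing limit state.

122.5 kips (gross-section yield governs)

Bolt shear: A_b = π(1.125)²/4 = 0.99402 in². φR_n = 0.75 × 84 × 0.99402 × 8 × 1 = 501.0 kips.
Bearing (0.5 in plate, F_u = 58 ksi): end bolts L_c = 2.625 − 1.25/2 = 2, R_n = min(1.2×2×0.5×58, 2.4×1.125×0.5×58) = 69.6 kips/bolt; interior L_c = 3.75 − 1.25 = 2.5, R_n = 78.3 kips/bolt. φR_n = 0.75 × (2×69.6 + 6×78.3) = 456.8 kips.
Block shear: shear path 2×[2.625+3×3.75] = 2×13.875 in, A_gv = 13.875, A_nv = 2×(13.875 − 3.5×1.3125)×0.5 = 9.2813 in²; tension across gage: (3.5625 − 1×1.3125)×0.5 = 1.125 in². R_n = min(0.6×58×9.2813, 0.6×36×13.875) + 1.0×58×1.125 = min(322.99, 299.7) + 65.25 = 364.95 kips. φR_n = 0.75 × 364.95 = 273.7 kips.
Tension yield (gross): A_g = 7.5625×0.5 = 3.7813 in². φR_n = 0.90 × 36 × 3.7813 = 122.5 kips.
Governing: min(501.0, 456.8, 273.7, 122.5) = 122.5 kips → gross-section yield.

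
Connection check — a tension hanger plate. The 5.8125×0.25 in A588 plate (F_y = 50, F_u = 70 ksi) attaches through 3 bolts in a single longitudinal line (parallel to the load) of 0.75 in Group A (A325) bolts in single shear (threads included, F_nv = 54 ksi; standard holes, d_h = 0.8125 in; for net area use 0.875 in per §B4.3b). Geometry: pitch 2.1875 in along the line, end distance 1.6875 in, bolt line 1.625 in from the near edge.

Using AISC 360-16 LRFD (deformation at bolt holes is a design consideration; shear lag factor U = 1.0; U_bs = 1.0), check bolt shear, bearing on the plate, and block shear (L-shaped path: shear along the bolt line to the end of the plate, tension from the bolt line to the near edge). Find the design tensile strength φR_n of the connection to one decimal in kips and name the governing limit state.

46.1 kips (block shear governs)

Bolt shear: A_b = π(0.75)²/4 = 0.44179 in². φR_n = 0.75 × 54 × 0.44179 × 3 × 1 = 53.7 kips.
Bearing (0.25 in plate, F_u = 70 ksi): end bolts L_c = 1.6875 − 0.8125/2 = 1.28125, R_n = min(1.2×1.28125×0.25×70, 2.4×0.75×0.25×70) = 26.906 kips/bolt; interior L_c = 2.1875 − 0.8125 = 1.375, R_n = 28.875 kips/bolt. φR_n = 0.75 × (1×26.906 + 2×28.875) = 63.5 kips.
Block shear: shear path 1×[1.6875+2×2.1875] = 1×6.0625 in, A_gv = 1.5156, A_nv = 1×(6.0625 − 2.5×0.875)×0.25 = 0.96875 in²; tension to near edge: (1.625 − 0.5×0.875)×0.25 = 0.29688 in². R_n = min(0.6×70×0.96875, 0.6×50×1.5156) + 1.0×70×0.29688 = min(40.688, 45.468) + 20.782 = 61.47 kips. φR_n = 0.75 × 61.47 = 46.1 kips.
Governing: min(53.7, 63.5, 46.1) = 46.1 kips → block shear.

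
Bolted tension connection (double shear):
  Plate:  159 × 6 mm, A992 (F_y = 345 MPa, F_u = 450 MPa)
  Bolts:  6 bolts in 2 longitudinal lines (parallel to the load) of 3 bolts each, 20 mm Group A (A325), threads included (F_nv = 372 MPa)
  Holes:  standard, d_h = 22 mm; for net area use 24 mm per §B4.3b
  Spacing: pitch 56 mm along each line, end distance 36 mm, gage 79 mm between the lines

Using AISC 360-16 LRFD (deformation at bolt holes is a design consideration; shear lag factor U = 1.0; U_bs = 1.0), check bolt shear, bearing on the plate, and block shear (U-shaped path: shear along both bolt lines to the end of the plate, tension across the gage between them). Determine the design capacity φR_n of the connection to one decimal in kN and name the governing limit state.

325.2 kN (block shear governs)

Bolt shear: A_b = π(20)²/4 = 314.16 mm². φR_n = 0.75 × 372 × 314.16 × 6 × 2 = 1051.8 kN.
Bearing (6 mm plate, F_u = 450 MPa): end bolts L_c = 36 − 22/2 = 25, R_n = min(1.2×25×6×450, 2.4×20×6×450) = 81 kN/bolt; interior L_c = 56 − 22 = 34, R_n = 110.16 kN/bolt. φR_n = 0.75 × (2×81 + 4×110.16) = 452.0 kN.
Block shear: shear path 2×[36+2×56] = 2×148 mm, A_gv = 1776, A_nv = 2×(148 − 2.5×24)×6 = 1056 mm²; tension across gage: (79 − 1×24)×6 = 330 mm². R_n = min(0.6×450×1056, 0.6×345×1776) + 1.0×450×330 = min(285.12, 367.63) + 148.5 = 433.62 kN. φR_n = 0.75 × 433.62 = 325.2 kN.
Governing: min(1051.8, 452.0, 325.2) = 325.2 kN → block shear.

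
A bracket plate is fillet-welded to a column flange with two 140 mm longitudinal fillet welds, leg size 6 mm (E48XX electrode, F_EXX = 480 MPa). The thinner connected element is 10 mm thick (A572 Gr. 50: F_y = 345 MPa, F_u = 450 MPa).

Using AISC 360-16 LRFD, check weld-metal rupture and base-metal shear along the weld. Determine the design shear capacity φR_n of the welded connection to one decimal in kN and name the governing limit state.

256.6 kN (weld metal governs)

Weld metal: throat = 0.707×6 = 4.242 mm, L = 2×140 = 280 mm. φR_n = 0.75 × 0.6 × 480 × 4.242 × 280 = 256.6 kN.
Base metal shear (10 mm plate): yield φR_n = 1.0×0.6×345×10×280 = 579.6 kN; rupture φR_n = 0.75×0.6×450×10×280 = 567.0 kN; take 567.0 kN (rupture).
Governing: min(256.6, 567.0) = 256.6 kN → weld metal.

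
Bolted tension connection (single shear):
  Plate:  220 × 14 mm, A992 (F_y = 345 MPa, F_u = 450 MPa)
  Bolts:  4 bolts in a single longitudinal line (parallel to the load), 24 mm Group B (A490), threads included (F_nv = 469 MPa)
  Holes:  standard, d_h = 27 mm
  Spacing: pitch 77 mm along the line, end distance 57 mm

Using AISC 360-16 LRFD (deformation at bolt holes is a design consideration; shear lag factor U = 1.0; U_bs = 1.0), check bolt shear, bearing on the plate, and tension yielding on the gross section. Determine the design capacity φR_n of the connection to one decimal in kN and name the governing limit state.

Bolt shear: A_b = π(24)²/4 = 452.39 mm². φR_n = 0.75 × 469 × 452.39 × 4 × 1 = 636.5 kN.
Bearing (14 mm plate, F_u = 450 MPa): end bolts L_c = 57 − 27/2 = 43.5, R_n = min(1.2×43.5×14×450, 2.4×24×14×450) = 328.86 kN/bolt; interior L_c = 77 − 27 = 50, R_n = 362.88 kN/bolt. φR_n = 0.75 × (1×328.86 + 3×362.88) = 1063.1 kN.
Tension yield (gross): A_g = 220×14 = 3080 mm². φR_n = 0.90 × 345 × 3080 = 956.3 kN.
Governing: min(636.5, 1063.1, 956.3) = 636.5 kN → bolt shear.

636.5 kN (bolt shear governs)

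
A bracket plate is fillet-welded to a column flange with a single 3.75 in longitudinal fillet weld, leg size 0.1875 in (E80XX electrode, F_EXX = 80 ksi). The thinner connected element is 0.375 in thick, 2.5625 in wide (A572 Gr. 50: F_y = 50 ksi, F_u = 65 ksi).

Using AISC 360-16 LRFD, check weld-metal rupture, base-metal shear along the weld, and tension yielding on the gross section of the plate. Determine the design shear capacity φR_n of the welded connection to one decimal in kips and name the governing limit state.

17.9 kips (weld metal governs)

Weld metal: throat = 0.707×0.1875 = 0.13256 in, L = 3.75 in. φR_n = 0.75 × 0.6 × 80 × 0.13256 × 3.75 = 17.9 kips.
Base metal shear (0.375 in plate): yield φR_n = 1.0×0.6×50×0.375×3.75 = 42.2 kips; rupture φR_n = 0.75×0.6×65×0.375×3.75 = 41.1 kips; take 41.1 kips (rupture).
Tension yield (gross): A_g = 2.5625×0.375 = 0.96094 in². φR_n = 0.90 × 50 × 0.96094 = 43.2 kips.
Governing: min(17.9, 41.1, 43.2) = 17.9 kips → weld metal.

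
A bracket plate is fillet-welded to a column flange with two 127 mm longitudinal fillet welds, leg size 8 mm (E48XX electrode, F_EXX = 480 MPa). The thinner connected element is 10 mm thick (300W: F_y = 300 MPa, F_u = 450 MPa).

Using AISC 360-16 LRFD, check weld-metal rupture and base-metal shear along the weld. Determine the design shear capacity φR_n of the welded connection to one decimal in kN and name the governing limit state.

310.3 kN (weld metal governs)

Weld metal: throat = 0.707×8 = 5.656 mm, L = 2×127 = 254 mm. φR_n = 0.75 × 0.6 × 480 × 5.656 × 254 = 310.3 kN.
Base metal shear (10 mm plate): yield φR_n = 1.0×0.6×300×10×254 = 457.2 kN; rupture φR_n = 0.75×0.6×450×10×254 = 514.4 kN; take 457.2 kN (yield).
Governing: min(310.3, 457.2) = 310.3 kN → weld metal.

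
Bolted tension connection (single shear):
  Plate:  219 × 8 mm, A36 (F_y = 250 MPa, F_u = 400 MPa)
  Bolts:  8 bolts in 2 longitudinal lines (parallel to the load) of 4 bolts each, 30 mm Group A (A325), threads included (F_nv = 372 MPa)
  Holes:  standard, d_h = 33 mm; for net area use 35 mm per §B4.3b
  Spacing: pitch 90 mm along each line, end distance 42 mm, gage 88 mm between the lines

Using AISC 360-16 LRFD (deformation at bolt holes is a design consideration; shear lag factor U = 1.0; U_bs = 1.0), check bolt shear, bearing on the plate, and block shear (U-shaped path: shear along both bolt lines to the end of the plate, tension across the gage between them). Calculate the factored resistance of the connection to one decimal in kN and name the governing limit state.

673.0 kN (block shear governs)

Bolt shear: A_b = π(30)²/4 = 706.86 mm². φR_n = 0.75 × 372 × 706.86 × 8 × 1 = 1577.7 kN.
Bearing (8 mm plate, F_u = 400 MPa): end bolts L_c = 42 − 33/2 = 25.5, R_n = min(1.2×25.5×8×400, 2.4×30×8×400) = 97.92 kN/bolt; interior L_c = 90 − 33 = 57, R_n = 218.88 kN/bolt. φR_n = 0.75 × (2×97.92 + 6×218.88) = 1131.8 kN.
Block shear: shear path 2×[42+3×90] = 2×312 mm, A_gv = 4992, A_nv = 2×(312 − 3.5×35)×8 = 3032 mm²; tension across gage: (88 − 1×35)×8 = 424 mm². R_n = min(0.6×400×3032, 0.6×250×4992) + 1.0×400×424 = min(727.68, 748.8) + 169.6 = 897.28 kN. φR_n = 0.75 × 897.28 = 673.0 kN.
Governing: min(1577.7, 1131.8, 673.0) = 673.0 kN → block shear.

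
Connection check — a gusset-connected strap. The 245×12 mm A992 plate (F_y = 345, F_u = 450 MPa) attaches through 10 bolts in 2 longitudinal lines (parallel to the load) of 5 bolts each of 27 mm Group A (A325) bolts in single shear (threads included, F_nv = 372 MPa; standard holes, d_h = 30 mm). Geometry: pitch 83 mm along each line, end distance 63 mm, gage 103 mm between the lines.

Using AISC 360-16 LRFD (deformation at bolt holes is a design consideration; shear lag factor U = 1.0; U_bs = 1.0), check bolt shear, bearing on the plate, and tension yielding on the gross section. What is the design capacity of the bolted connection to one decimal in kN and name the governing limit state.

Bolt shear: A_b = π(27)²/4 = 572.56 mm². φR_n = 0.75 × 372 × 572.56 × 10 × 1 = 1597.4 kN.
Bearing (12 mm plate, F_u = 450 MPa): end bolts L_c = 63 − 30/2 = 48, R_n = min(1.2×48×12×450, 2.4×27×12×450) = 311.04 kN/bolt; interior L_c = 83 − 30 = 53, R_n = 343.44 kN/bolt. φR_n = 0.75 × (2×311.04 + 8×343.44) = 2527.2 kN.
Tension yield (gross): A_g = 245×12 = 2940 mm². φR_n = 0.90 × 345 × 2940 = 912.9 kN.
Governing: min(1597.4, 2527.2, 912.9) = 912.9 kN → gross-section yield.

912.9 kN (gross-section yield governs)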